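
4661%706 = 425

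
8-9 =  - 1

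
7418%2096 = 1130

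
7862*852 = 6698424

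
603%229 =145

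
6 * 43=258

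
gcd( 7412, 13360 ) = 4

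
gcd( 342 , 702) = 18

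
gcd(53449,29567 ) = 1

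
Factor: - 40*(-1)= 2^3 *5^1 = 40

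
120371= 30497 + 89874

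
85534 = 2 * 42767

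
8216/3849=2 + 518/3849=2.13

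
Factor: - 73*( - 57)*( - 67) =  - 278787 = - 3^1*19^1 * 67^1*73^1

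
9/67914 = 1/7546=0.00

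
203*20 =4060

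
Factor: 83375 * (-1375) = - 114640625 = - 5^6*11^1*23^1 * 29^1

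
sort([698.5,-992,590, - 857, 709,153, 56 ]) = [ - 992, - 857, 56, 153 , 590, 698.5,709 ] 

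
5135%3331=1804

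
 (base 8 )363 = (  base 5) 1433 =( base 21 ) bc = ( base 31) 7q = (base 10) 243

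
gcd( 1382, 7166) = 2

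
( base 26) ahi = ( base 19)1100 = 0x1c34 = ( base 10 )7220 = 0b1110000110100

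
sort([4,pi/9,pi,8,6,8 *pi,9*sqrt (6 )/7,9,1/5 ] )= [ 1/5,pi/9,pi, 9 * sqrt (6 ) /7,4,6,8,9,8*pi]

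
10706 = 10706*1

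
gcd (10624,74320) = 16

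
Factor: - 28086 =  - 2^1*3^1 *31^1*151^1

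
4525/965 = 905/193 = 4.69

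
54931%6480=3091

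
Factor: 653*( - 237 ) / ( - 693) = 3^(-1)*7^(-1)*11^( - 1 )*79^1*653^1  =  51587/231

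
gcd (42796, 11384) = 4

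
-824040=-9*91560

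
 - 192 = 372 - 564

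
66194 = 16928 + 49266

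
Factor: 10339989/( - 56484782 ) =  - 2^( - 1) * 3^1*11^1  *239^(  -  1 )*118169^( - 1 )*313333^1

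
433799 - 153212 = 280587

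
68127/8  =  68127/8 = 8515.88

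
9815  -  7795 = 2020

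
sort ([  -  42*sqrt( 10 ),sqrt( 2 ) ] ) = [ - 42 * sqrt( 10), sqrt (2)]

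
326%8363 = 326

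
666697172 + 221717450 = 888414622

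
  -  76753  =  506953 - 583706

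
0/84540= 0 = 0.00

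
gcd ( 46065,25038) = 3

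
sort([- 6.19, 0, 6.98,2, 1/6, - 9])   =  [  -  9, - 6.19, 0, 1/6, 2 , 6.98] 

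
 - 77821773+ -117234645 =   -  195056418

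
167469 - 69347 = 98122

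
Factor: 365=5^1*73^1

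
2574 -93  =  2481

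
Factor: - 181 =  - 181^1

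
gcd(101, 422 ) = 1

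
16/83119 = 16/83119 = 0.00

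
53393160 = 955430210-902037050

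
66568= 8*8321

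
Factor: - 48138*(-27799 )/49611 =2^1*23^( - 1 )*71^1 *113^1*719^ ( - 1 )* 27799^1 =446062754/16537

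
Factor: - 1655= - 5^1*331^1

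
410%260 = 150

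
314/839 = 314/839 = 0.37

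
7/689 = 7/689 = 0.01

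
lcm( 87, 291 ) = 8439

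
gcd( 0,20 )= 20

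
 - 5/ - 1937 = 5/1937= 0.00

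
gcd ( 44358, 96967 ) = 1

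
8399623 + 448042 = 8847665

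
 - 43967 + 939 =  - 43028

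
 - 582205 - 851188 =  -  1433393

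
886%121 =39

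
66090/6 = 11015 = 11015.00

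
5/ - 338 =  - 1 + 333/338 = - 0.01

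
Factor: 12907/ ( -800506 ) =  - 2^ (  -  1 ) * 7^ ( - 1) * 12907^1*57179^(  -  1 ) 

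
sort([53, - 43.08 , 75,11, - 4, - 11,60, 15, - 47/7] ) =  [ - 43.08, - 11, - 47/7, - 4 , 11, 15,  53, 60, 75] 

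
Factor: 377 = 13^1 * 29^1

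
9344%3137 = 3070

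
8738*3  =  26214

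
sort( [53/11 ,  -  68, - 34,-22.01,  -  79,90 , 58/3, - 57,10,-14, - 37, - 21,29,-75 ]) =[ - 79, - 75, - 68, - 57, - 37,-34, -22.01,-21,-14, 53/11,10,58/3,29, 90]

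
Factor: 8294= 2^1*11^1*13^1* 29^1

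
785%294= 197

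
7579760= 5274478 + 2305282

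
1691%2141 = 1691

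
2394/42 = 57 = 57.00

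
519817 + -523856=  - 4039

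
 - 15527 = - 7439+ - 8088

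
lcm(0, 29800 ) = 0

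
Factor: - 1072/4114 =  -  2^3*11^(-2)*17^( - 1)*67^1 = -536/2057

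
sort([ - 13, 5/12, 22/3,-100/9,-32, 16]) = [  -  32, - 13, - 100/9, 5/12,22/3, 16] 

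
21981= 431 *51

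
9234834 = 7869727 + 1365107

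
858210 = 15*57214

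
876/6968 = 219/1742= 0.13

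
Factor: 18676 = 2^2*7^1*23^1*29^1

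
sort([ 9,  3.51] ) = [3.51,9]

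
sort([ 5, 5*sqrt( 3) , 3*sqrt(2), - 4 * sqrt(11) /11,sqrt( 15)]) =[ - 4*sqrt(11)/11, sqrt(15),  3*sqrt( 2),  5, 5* sqrt(3 )]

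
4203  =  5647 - 1444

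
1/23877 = 1/23877 = 0.00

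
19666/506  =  38 + 219/253 = 38.87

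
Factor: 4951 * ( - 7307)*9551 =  - 4951^1*7307^1*9551^1  =  - 345526116307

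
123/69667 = 123/69667 = 0.00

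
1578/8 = 197 + 1/4 = 197.25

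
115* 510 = 58650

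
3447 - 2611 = 836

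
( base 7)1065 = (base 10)390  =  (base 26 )F0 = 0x186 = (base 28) DQ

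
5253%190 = 123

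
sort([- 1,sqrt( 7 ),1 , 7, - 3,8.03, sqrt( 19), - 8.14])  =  [ - 8.14, - 3, - 1, 1, sqrt(7),sqrt(19),7,8.03]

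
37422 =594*63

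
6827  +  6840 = 13667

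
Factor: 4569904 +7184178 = 2^1*5877041^1 = 11754082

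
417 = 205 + 212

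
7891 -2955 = 4936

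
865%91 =46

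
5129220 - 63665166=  - 58535946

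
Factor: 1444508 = 2^2*13^1*27779^1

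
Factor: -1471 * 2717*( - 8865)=3^2*5^1 * 11^1*13^1*19^1*197^1 * 1471^1 =35430807555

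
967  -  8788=-7821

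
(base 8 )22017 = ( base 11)6A32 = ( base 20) 131B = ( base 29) as9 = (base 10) 9231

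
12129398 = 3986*3043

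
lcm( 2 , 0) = 0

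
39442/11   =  39442/11 = 3585.64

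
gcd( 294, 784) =98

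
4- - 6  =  10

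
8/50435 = 8/50435 = 0.00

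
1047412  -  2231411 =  - 1183999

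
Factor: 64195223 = 109^1*588947^1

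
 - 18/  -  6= 3 + 0/1 = 3.00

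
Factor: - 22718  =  -2^1*37^1*307^1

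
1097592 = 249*4408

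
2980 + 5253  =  8233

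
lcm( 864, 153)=14688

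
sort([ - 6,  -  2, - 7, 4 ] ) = [ - 7, - 6, - 2,4]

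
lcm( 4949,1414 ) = 9898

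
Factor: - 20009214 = -2^1*3^3*107^1*3463^1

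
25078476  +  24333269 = 49411745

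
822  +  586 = 1408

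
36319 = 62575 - 26256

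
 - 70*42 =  - 2940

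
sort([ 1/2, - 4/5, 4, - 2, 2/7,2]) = [-2, - 4/5,2/7, 1/2, 2,4]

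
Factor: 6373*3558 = 2^1 *3^1*593^1*6373^1 = 22675134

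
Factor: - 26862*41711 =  - 1120440882 = - 2^1 *3^1*11^2 * 37^1 * 53^1*787^1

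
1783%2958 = 1783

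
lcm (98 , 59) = 5782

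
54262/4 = 13565 + 1/2 = 13565.50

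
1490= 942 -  - 548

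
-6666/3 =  - 2222 = - 2222.00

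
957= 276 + 681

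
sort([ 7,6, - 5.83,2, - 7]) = [ - 7, - 5.83,  2 , 6,  7 ] 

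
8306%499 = 322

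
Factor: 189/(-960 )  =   - 2^( - 6)*3^2*5^( - 1 )*7^1 = -63/320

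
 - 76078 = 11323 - 87401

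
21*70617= 1482957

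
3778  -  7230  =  -3452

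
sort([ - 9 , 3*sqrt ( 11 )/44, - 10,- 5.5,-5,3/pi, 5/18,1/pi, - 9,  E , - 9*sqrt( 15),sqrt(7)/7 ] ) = [ - 9*sqrt( 15),- 10, - 9, - 9 ,-5.5 ,-5,  3*sqrt(11)/44,5/18 , 1/pi,  sqrt(7) /7,  3/pi, E] 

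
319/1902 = 319/1902 = 0.17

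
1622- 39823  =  -38201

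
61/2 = 61/2 = 30.50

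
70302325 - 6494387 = 63807938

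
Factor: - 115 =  - 5^1*23^1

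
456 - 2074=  - 1618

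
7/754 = 7/754=0.01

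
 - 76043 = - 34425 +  - 41618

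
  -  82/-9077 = 82/9077 = 0.01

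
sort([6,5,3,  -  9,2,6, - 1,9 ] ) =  [ - 9, - 1,2, 3,  5,6,  6,9]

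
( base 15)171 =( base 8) 513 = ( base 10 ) 331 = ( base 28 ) BN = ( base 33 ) a1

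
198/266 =99/133 =0.74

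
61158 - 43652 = 17506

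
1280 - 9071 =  - 7791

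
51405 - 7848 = 43557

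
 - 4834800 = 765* ( - 6320) 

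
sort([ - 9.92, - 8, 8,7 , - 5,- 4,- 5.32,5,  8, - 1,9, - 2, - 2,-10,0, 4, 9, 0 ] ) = [ - 10, - 9.92, - 8, - 5.32, - 5 , - 4, - 2 , - 2, - 1,0, 0,  4,5 , 7,8,  8,9,9 ] 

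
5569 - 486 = 5083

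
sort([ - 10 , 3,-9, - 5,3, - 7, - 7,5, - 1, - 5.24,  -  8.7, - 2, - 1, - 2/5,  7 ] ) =[ - 10, - 9 , - 8.7 , - 7, - 7,-5.24, - 5, - 2, - 1, - 1 , - 2/5, 3,3, 5,7 ]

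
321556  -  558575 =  - 237019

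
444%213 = 18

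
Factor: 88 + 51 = 139^1 = 139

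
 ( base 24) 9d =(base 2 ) 11100101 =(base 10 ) 229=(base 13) 148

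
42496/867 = 49 + 13/867 = 49.01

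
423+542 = 965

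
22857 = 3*7619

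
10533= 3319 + 7214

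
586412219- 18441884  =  567970335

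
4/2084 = 1/521=0.00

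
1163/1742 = 1163/1742 = 0.67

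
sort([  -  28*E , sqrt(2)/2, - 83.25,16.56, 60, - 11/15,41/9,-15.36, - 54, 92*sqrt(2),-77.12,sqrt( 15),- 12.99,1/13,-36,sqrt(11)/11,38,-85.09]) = [-85.09, - 83.25,-77.12,-28*E,-54, - 36,-15.36 , - 12.99, - 11/15,1/13,  sqrt(11 ) /11,sqrt (2 ) /2,sqrt(15),41/9,16.56, 38 , 60, 92 * sqrt(2 ) ] 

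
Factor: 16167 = 3^1*17^1*317^1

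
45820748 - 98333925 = -52513177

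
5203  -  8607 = -3404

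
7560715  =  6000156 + 1560559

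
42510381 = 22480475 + 20029906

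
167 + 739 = 906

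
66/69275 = 66/69275 = 0.00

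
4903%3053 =1850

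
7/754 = 7/754= 0.01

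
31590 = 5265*6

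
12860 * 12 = 154320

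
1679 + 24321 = 26000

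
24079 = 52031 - 27952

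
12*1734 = 20808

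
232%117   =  115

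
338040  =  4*84510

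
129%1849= 129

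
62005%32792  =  29213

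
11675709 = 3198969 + 8476740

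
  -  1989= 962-2951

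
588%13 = 3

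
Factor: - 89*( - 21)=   1869 = 3^1*7^1*89^1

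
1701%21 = 0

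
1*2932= 2932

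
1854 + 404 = 2258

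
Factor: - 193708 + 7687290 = 2^1*3746791^1 = 7493582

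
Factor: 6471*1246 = 8062866 = 2^1*3^2*7^1*89^1*719^1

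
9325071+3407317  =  12732388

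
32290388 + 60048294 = 92338682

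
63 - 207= - 144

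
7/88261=7/88261  =  0.00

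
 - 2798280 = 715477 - 3513757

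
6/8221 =6/8221=0.00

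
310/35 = 8 + 6/7= 8.86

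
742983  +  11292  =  754275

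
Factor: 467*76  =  35492= 2^2  *  19^1*467^1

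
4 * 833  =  3332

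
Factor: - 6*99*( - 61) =36234 = 2^1*3^3*11^1*61^1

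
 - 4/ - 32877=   4/32877 = 0.00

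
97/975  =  97/975 = 0.10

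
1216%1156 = 60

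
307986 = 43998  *7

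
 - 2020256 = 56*(- 36076)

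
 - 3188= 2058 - 5246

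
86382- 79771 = 6611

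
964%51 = 46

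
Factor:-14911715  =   - 5^1*7^1 *13^2*2521^1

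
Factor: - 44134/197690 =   -  5^(-1)*53^( - 1 )*373^( - 1 ) * 22067^1 = - 22067/98845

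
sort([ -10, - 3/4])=[ - 10, - 3/4 ]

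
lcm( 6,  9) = 18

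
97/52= 1+ 45/52 = 1.87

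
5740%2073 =1594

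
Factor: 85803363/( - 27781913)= - 3^2*23^1*29^( - 1 )*43^ ( - 1)*163^1*2543^1*22279^ ( - 1 )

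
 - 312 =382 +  - 694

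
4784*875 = 4186000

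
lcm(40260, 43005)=1892220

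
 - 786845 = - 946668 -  - 159823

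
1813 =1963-150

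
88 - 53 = 35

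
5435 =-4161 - - 9596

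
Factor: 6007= 6007^1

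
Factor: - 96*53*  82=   -  2^6 * 3^1*41^1*53^1= -417216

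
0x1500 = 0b1010100000000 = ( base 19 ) egi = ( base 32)580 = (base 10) 5376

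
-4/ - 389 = 4/389 = 0.01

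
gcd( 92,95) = 1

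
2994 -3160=-166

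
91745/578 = 91745/578 = 158.73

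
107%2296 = 107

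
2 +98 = 100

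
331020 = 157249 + 173771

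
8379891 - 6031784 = 2348107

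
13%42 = 13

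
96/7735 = 96/7735 = 0.01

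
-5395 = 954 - 6349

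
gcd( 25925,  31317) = 1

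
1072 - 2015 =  - 943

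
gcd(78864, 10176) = 2544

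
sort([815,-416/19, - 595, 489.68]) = [ - 595 , - 416/19,489.68, 815 ]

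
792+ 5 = 797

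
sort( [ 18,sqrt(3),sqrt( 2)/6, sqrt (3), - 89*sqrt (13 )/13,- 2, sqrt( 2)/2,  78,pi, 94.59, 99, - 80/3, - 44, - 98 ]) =[ - 98, - 44, - 80/3,-89  *  sqrt(13)/13, - 2,sqrt(2 )/6,  sqrt(2 )/2, sqrt( 3 ),sqrt(3 ),pi, 18, 78, 94.59,99 ]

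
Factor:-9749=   -9749^1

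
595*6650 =3956750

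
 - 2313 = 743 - 3056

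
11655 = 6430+5225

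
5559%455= 99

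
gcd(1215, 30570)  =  15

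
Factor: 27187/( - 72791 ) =-31^1*83^( - 1) = - 31/83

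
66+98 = 164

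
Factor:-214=  -  2^1*107^1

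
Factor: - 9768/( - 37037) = 24/91 = 2^3*3^1*7^( - 1)*13^ (-1)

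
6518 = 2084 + 4434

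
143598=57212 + 86386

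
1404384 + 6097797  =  7502181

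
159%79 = 1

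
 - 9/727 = -1  +  718/727 = - 0.01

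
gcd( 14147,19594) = 1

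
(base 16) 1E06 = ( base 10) 7686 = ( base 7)31260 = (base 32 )7g6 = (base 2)1111000000110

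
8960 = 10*896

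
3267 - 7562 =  - 4295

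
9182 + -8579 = 603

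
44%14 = 2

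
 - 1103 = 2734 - 3837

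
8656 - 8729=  - 73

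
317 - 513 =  - 196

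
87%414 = 87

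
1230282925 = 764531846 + 465751079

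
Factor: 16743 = 3^1*5581^1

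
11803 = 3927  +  7876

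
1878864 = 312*6022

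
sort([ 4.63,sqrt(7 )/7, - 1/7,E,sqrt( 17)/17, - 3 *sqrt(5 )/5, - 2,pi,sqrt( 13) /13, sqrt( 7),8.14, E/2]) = [ - 2, - 3*sqrt( 5)/5, - 1/7, sqrt(17)/17, sqrt( 13) /13 , sqrt( 7)/7 , E/2,sqrt(7),E,pi,4.63, 8.14]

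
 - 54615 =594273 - 648888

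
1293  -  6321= - 5028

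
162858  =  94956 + 67902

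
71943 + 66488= 138431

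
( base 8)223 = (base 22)6f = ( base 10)147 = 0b10010011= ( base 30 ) 4R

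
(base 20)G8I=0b1100110110010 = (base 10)6578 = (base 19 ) I44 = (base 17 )15CG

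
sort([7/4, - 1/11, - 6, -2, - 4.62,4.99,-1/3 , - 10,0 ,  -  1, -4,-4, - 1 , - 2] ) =[-10 ,-6, -4.62 , - 4 , - 4, - 2 , - 2,-1, - 1,-1/3, - 1/11,0,7/4,4.99] 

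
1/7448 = 1/7448=   0.00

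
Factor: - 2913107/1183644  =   - 2^( - 2 ) *3^ ( - 2) * 7^( - 2 )*11^(-1 )*47^1*61^ ( - 1 )*61981^1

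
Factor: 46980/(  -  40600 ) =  - 2^( -1) * 3^4*5^( - 1)* 7^( - 1 )  =  -81/70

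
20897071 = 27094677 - 6197606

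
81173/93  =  81173/93 = 872.83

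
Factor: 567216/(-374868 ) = - 404/267 = - 2^2 * 3^ (-1 )*89^ ( - 1) * 101^1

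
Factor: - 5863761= - 3^2*19^1*53^1*647^1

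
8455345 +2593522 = 11048867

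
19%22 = 19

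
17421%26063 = 17421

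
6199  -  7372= - 1173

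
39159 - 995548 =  - 956389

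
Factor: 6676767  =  3^2*17^3*151^1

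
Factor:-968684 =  - 2^2*242171^1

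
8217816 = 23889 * 344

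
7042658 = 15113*466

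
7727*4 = 30908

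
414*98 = 40572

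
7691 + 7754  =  15445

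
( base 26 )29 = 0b111101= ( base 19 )34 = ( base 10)61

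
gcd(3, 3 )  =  3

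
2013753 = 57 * 35329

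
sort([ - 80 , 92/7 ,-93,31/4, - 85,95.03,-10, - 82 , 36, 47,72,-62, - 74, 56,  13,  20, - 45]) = [ - 93, - 85, - 82,  -  80,- 74,  -  62, - 45,  -  10,31/4, 13 , 92/7, 20, 36, 47,56, 72 , 95.03 ] 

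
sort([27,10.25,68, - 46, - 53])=[ - 53 , - 46,10.25,27, 68 ]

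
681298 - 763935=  - 82637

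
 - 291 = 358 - 649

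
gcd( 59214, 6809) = 1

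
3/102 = 1/34 = 0.03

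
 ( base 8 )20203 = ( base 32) 843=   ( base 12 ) 4997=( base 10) 8323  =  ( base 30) 97D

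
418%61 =52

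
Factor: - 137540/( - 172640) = 529/664 = 2^( - 3)*23^2*83^( - 1)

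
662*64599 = 42764538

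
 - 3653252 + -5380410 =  - 9033662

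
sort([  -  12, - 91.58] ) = [ - 91.58, - 12]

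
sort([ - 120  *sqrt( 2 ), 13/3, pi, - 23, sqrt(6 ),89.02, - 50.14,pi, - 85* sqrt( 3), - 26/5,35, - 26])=[ - 120*sqrt(2), - 85*sqrt( 3), - 50.14, - 26, - 23,-26/5,sqrt (6 ), pi,pi,  13/3,35,  89.02]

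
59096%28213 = 2670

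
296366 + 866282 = 1162648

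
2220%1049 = 122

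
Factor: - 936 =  - 2^3 * 3^2*13^1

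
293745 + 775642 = 1069387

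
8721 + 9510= 18231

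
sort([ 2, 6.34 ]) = [ 2,6.34] 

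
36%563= 36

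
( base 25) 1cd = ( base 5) 12223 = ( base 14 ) 4b0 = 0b1110101010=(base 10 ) 938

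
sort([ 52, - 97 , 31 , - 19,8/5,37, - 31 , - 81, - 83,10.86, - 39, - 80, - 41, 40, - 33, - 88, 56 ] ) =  [-97, - 88, - 83, - 81, - 80 , - 41 ,-39, -33,-31, - 19,  8/5,10.86,31,37, 40,  52 , 56 ]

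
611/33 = 611/33= 18.52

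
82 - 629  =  -547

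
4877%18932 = 4877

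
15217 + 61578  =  76795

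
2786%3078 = 2786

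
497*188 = 93436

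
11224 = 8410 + 2814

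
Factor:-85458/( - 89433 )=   28486/29811 = 2^1*3^ (  -  1)*19^(-1 )*523^( - 1 )*14243^1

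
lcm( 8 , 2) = 8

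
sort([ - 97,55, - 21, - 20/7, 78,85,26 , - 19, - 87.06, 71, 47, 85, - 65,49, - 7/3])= [ -97,-87.06, - 65, - 21,-19,-20/7 , -7/3,26, 47,49, 55,  71,  78, 85,85 ] 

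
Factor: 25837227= 3^2*13^2*16987^1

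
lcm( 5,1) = 5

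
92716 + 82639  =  175355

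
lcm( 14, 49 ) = 98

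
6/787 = 6/787 = 0.01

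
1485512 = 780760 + 704752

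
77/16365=77/16365 = 0.00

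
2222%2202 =20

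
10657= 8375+2282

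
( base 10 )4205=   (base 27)5kk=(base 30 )4k5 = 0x106D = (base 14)1765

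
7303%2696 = 1911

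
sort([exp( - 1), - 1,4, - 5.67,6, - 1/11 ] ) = [ - 5.67 , - 1, - 1/11, exp (- 1 ),4, 6]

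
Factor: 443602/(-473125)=  -  2^1*5^( -4)*293^1=-  586/625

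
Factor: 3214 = 2^1*1607^1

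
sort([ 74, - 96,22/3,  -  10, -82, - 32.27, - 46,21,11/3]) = [-96  ,-82, - 46, - 32.27 ,-10 , 11/3,22/3,21, 74]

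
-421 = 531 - 952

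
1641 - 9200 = - 7559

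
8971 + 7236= 16207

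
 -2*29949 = - 59898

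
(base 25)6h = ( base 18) 95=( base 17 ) 9E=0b10100111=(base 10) 167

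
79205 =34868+44337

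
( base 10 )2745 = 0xab9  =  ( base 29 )37J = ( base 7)11001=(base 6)20413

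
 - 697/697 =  - 1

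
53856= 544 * 99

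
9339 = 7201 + 2138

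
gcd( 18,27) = 9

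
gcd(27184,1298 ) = 2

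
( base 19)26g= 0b1101010100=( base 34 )P2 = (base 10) 852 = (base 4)31110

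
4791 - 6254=-1463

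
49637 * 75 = 3722775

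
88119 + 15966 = 104085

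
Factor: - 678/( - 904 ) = 3/4 = 2^(-2)*3^1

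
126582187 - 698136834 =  - 571554647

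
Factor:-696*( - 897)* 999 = 2^3 * 3^5*13^1 * 23^1*29^1*37^1 = 623687688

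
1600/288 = 50/9 = 5.56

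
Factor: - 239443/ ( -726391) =149^1*1607^1 * 726391^ (-1)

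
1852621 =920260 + 932361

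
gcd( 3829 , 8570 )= 1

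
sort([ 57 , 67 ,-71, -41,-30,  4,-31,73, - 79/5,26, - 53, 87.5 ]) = [ - 71,  -  53,  -  41, - 31 , - 30, - 79/5, 4,26, 57,67,73,87.5 ]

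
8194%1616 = 114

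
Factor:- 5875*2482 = - 2^1*5^3* 17^1*47^1*73^1 = -14581750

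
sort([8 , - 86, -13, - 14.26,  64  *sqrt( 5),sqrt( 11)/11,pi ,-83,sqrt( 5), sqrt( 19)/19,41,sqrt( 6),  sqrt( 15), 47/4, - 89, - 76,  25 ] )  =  [ - 89, - 86, - 83, - 76, - 14.26, - 13, sqrt (19 ) /19 , sqrt( 11)/11,sqrt( 5),sqrt(6),pi,sqrt(15 ), 8,  47/4,25,41, 64*sqrt(5 )] 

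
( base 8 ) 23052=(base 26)ebk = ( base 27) DAN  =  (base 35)7y5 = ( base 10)9770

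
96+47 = 143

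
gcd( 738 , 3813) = 123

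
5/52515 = 1/10503=0.00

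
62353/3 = 62353/3 = 20784.33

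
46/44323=46/44323 = 0.00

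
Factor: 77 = 7^1*11^1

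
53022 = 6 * 8837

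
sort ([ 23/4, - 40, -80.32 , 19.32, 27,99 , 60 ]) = [-80.32, - 40,  23/4,  19.32, 27, 60,99] 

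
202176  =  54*3744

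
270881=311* 871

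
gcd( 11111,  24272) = 41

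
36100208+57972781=94072989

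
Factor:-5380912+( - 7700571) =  - 13081483 =-17^1 *373^1*2063^1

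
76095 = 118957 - 42862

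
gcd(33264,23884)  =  28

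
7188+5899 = 13087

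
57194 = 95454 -38260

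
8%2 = 0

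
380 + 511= 891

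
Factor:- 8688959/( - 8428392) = 2^ (-3)*3^(-2)*7^(-2)*31^1*127^1*2207^1* 2389^( - 1)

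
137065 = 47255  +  89810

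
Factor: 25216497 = 3^2* 2801833^1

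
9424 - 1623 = 7801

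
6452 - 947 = 5505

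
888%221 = 4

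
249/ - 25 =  - 249/25 = - 9.96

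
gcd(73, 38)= 1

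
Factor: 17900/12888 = 25/18 = 2^( - 1)*3^(  -  2)*5^2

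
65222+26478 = 91700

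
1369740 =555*2468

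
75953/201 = 75953/201  =  377.88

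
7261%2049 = 1114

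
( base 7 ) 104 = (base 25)23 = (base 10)53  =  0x35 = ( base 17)32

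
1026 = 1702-676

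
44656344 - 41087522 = 3568822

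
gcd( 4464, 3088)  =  16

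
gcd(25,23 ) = 1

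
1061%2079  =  1061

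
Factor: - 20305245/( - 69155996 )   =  2^( -2)*3^1*5^1*7^( - 1)*13^ ( - 1 ) * 43^1 * 31481^1 * 189989^ (  -  1 )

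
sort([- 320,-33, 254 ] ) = [  -  320, - 33,254 ] 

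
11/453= 11/453=0.02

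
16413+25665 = 42078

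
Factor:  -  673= - 673^1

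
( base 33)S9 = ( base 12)659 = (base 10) 933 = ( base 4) 32211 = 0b1110100101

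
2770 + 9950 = 12720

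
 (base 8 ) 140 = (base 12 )80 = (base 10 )96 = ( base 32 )30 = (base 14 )6c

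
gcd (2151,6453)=2151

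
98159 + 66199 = 164358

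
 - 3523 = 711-4234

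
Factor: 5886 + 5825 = 11711 =7^2*239^1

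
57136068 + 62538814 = 119674882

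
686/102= 6 +37/51 = 6.73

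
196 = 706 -510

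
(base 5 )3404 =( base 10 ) 479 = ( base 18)18b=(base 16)1DF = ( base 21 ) 11H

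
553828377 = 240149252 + 313679125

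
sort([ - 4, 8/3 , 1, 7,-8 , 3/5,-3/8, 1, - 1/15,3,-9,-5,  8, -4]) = [ - 9, - 8, - 5,-4, - 4, - 3/8  , -1/15, 3/5,1, 1,8/3, 3,7,  8 ] 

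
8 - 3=5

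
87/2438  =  87/2438  =  0.04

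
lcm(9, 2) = 18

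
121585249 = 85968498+35616751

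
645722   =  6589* 98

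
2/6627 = 2/6627 = 0.00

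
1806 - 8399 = - 6593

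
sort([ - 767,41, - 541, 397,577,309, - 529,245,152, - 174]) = [ - 767, - 541,-529, - 174,41, 152,245,309 , 397, 577] 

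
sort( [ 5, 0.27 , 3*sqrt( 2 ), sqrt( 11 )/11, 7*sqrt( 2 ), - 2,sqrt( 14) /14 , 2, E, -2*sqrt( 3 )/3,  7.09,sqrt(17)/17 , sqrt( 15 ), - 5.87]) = [ - 5.87,-2,  -  2*sqrt( 3 )/3 , sqrt( 17)/17,sqrt(14)/14,0.27,sqrt( 11 ) /11,2,E, sqrt(15),3*sqrt(2) , 5, 7.09 , 7*sqrt( 2 ) ]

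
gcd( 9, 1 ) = 1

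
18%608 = 18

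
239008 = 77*3104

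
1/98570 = 1/98570 = 0.00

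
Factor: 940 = 2^2*5^1*47^1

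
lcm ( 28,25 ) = 700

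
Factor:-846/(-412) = 423/206 = 2^( - 1) * 3^2 * 47^1 * 103^( -1)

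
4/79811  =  4/79811 = 0.00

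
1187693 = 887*1339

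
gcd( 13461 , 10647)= 21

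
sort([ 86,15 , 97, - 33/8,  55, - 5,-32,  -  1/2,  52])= [ - 32, - 5, - 33/8, - 1/2,15, 52, 55, 86,  97 ] 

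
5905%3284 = 2621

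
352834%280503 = 72331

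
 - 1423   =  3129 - 4552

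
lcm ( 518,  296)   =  2072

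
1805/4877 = 1805/4877 =0.37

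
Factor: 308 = 2^2 * 7^1 * 11^1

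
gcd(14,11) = 1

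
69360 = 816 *85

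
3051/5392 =3051/5392 = 0.57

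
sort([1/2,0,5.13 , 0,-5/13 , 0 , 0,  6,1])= [-5/13,0, 0, 0, 0,1/2,  1,5.13,6 ]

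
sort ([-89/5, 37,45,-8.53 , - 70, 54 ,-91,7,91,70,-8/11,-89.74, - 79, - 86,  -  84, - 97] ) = [ - 97, - 91, - 89.74,-86,-84, - 79,-70,  -  89/5, - 8.53,-8/11 , 7, 37, 45 , 54, 70,91] 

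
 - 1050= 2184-3234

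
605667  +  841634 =1447301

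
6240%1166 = 410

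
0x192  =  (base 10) 402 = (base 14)20a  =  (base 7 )1113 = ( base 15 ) 1bc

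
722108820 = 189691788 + 532417032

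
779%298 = 183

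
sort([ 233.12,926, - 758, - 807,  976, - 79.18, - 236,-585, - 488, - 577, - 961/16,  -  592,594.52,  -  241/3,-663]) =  [ - 807, - 758,-663,-592,-585 , - 577, - 488,- 236, - 241/3,-79.18 ,-961/16,233.12, 594.52 , 926, 976 ] 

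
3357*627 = 2104839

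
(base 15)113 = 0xf3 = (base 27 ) 90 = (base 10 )243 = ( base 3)100000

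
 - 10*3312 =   -  33120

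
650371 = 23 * 28277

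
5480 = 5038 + 442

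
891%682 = 209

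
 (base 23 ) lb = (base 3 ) 200022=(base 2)111101110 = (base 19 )170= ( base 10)494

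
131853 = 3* 43951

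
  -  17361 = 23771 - 41132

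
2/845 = 2/845 = 0.00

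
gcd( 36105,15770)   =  415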